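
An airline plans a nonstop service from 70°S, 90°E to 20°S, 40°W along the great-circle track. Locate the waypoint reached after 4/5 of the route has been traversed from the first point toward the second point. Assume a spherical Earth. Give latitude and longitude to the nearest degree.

Write both endpoints as unit vectors p₁, p₂ with components (cos φ cos λ, cos φ sin λ, sin φ).
The central angle between the endpoints is δ = arccos(p₁·p₂) ≈ 1.456 rad (83.4°).
Interpolate at f = 4/5 with slerp weights a = sin((1−f)δ)/sin δ ≈ 0.289, b = sin(fδ)/sin δ ≈ 0.925.
p = a·p₁ + b·p₂ ≈ (0.666, -0.460, -0.588); φ = arcsin(p_z) ≈ -36.00°, λ = atan2(p_y, p_x) ≈ -34.63°.

≈ 36°S, 35°W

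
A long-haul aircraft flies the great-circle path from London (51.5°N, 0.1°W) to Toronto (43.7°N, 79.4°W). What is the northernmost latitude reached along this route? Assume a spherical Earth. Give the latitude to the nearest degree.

≈ 56°N

The great circle lies in the plane with unit normal n̂ = (p₁ × p₂)/|p₁ × p₂|.
Here n̂_z ≈ -0.566; the vertex latitude is φ_max = arccos|n̂_z| ≈ 55.5°.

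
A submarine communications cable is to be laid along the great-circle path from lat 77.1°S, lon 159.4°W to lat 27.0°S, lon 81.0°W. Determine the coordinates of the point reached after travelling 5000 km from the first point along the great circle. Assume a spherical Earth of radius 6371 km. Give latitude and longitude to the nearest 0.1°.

≈ lat 42.6°S, lon 86.4°W

Write both endpoints as unit vectors p₁, p₂ with components (cos φ cos λ, cos φ sin λ, sin φ).
The central angle between the endpoints is δ = arccos(p₁·p₂) ≈ 1.067 rad (61.1°). The total great-circle distance is δ·R ≈ 1.067 × 6371 ≈ 6799 km, so the target fraction is f = 5000/6799 ≈ 0.735.
Interpolate at f ≈ 0.735 with slerp weights a = sin((1−f)δ)/sin δ ≈ 0.318, b = sin(fδ)/sin δ ≈ 0.807.
p = a·p₁ + b·p₂ ≈ (0.046, -0.735, -0.676); φ = arcsin(p_z) ≈ -42.57°, λ = atan2(p_y, p_x) ≈ -86.42°.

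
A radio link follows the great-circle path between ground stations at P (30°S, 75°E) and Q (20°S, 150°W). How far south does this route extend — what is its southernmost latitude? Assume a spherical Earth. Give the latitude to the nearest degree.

≈ 51°S

The great circle lies in the plane with unit normal n̂ = (p₁ × p₂)/|p₁ × p₂|.
Here n̂_z ≈ +0.629; the vertex latitude is φ_max = arccos|n̂_z| ≈ 51.0°.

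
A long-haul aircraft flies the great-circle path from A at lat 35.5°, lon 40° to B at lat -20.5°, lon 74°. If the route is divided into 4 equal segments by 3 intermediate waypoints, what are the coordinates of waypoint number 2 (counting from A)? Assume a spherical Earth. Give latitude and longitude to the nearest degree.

≈ lat 8°, lon 58°

Convert each endpoint to a unit vector on the sphere (x = cos φ cos λ, y = cos φ sin λ, z = sin φ).
The central angle between the endpoints is δ = arccos(p₁·p₂) ≈ 1.128 rad (64.6°).
Interpolate at f = 2/4 with slerp weights a = sin((1−f)δ)/sin δ ≈ 0.592, b = sin(fδ)/sin δ ≈ 0.592.
p = a·p₁ + b·p₂ ≈ (0.522, 0.842, 0.136); φ = arcsin(p_z) ≈ 7.84°, λ = atan2(p_y, p_x) ≈ 58.23°.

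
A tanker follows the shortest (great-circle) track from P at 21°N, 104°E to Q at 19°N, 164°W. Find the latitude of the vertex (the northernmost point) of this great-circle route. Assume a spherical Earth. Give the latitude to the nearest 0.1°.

The great circle lies in the plane with unit normal n̂ = (p₁ × p₂)/|p₁ × p₂|.
Here n̂_z ≈ +0.885; the vertex latitude is φ_max = arccos|n̂_z| ≈ 27.7°.
Check via Clairaut: cos φ_max = |cos φ₁| · sin C = cos(21.0°)·sin(71.5°) ≈ 0.885, again giving ≈ 27.7°.

≈ 27.7°N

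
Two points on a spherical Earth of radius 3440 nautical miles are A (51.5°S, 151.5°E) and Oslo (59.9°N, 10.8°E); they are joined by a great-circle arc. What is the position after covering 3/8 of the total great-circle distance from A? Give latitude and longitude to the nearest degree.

Convert each endpoint to a unit vector on the sphere (x = cos φ cos λ, y = cos φ sin λ, z = sin φ).
The central angle between the endpoints is δ = arccos(p₁·p₂) ≈ 2.735 rad (156.7°).
Interpolate at f = 3/8 with slerp weights a = sin((1−f)δ)/sin δ ≈ 2.507, b = sin(fδ)/sin δ ≈ 2.165.
p = a·p₁ + b·p₂ ≈ (-0.305, 0.948, -0.089); φ = arcsin(p_z) ≈ -5.12°, λ = atan2(p_y, p_x) ≈ 107.84°.

≈ (5°S, 108°E)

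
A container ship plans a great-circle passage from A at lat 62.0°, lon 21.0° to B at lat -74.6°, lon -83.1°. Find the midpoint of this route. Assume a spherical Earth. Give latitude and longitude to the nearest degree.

Write both endpoints as unit vectors p₁, p₂ with components (cos φ cos λ, cos φ sin λ, sin φ).
The central angle between the endpoints is δ = arccos(p₁·p₂) ≈ 2.650 rad (151.8°).
Interpolate at f = 1/2 with slerp weights a = sin((1−f)δ)/sin δ ≈ 2.055, b = sin(fδ)/sin δ ≈ 2.055.
p = a·p₁ + b·p₂ ≈ (0.966, -0.196, -0.167); φ = arcsin(p_z) ≈ -9.60°, λ = atan2(p_y, p_x) ≈ -11.47°.

≈ lat -10°, lon -11°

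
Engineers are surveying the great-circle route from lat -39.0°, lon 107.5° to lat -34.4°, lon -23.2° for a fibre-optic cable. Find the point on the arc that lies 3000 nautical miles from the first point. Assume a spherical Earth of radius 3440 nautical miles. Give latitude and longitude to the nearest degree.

≈ lat -60°, lon 32°

Convert each endpoint to a unit vector on the sphere (x = cos φ cos λ, y = cos φ sin λ, z = sin φ).
The central angle between the endpoints is δ = arccos(p₁·p₂) ≈ 1.633 rad (93.6°). The total great-circle distance is δ·R ≈ 1.633 × 3440 ≈ 5619 nmi, so the target fraction is f = 3000/5619 ≈ 0.534.
Interpolate at f ≈ 0.534 with slerp weights a = sin((1−f)δ)/sin δ ≈ 0.691, b = sin(fδ)/sin δ ≈ 0.767.
p = a·p₁ + b·p₂ ≈ (0.420, 0.263, -0.868); φ = arcsin(p_z) ≈ -60.28°, λ = atan2(p_y, p_x) ≈ 32.03°.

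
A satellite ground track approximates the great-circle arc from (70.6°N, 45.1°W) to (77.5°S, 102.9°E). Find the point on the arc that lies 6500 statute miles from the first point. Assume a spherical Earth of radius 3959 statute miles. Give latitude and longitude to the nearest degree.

From cos δ = sin φ₁ sin φ₂ + cos φ₁ cos φ₂ cos Δλ, the central angle is δ ≈ 2.951 rad (169.1°). The total great-circle distance is δ·R ≈ 2.951 × 3959 ≈ 11682 mi, so the target fraction is f = 6500/11682 ≈ 0.556.
Interpolate at f ≈ 0.556 with slerp weights a = sin((1−f)δ)/sin δ ≈ 5.090, b = sin(fδ)/sin δ ≈ 5.257.
p = a·p₁ + b·p₂ ≈ (0.940, -0.089, -0.331); φ = arcsin(p_z) ≈ -19.32°, λ = atan2(p_y, p_x) ≈ -5.39°.

≈ (19°S, 5°W)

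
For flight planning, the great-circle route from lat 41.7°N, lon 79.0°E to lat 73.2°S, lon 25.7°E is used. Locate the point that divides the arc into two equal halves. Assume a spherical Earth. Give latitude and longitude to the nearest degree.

Write both endpoints as unit vectors p₁, p₂ with components (cos φ cos λ, cos φ sin λ, sin φ).
The central angle between the endpoints is δ = arccos(p₁·p₂) ≈ 2.104 rad (120.5°).
Interpolate at f = 1/2 with slerp weights a = sin((1−f)δ)/sin δ ≈ 1.008, b = sin(fδ)/sin δ ≈ 1.008.
p = a·p₁ + b·p₂ ≈ (0.406, 0.865, -0.294); φ = arcsin(p_z) ≈ -17.12°, λ = atan2(p_y, p_x) ≈ 64.85°.

≈ lat 17°S, lon 65°E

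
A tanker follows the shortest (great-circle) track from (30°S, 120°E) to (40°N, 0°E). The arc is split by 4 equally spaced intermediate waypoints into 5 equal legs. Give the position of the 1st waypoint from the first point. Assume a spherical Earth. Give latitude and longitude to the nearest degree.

≈ (15°S, 96°E)

Convert each endpoint to a unit vector on the sphere (x = cos φ cos λ, y = cos φ sin λ, z = sin φ).
The central angle between the endpoints is δ = arccos(p₁·p₂) ≈ 2.282 rad (130.8°).
Interpolate at f = 1/5 with slerp weights a = sin((1−f)δ)/sin δ ≈ 1.278, b = sin(fδ)/sin δ ≈ 0.582.
p = a·p₁ + b·p₂ ≈ (-0.107, 0.958, -0.265); φ = arcsin(p_z) ≈ -15.35°, λ = atan2(p_y, p_x) ≈ 96.39°.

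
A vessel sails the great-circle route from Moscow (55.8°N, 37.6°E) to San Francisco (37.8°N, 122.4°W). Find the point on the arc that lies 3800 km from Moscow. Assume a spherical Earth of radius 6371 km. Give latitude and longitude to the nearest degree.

≈ 81°N, 46°W

The haversine formula gives a central angle δ ≈ 1.481 rad (84.9°) between the endpoints. The total great-circle distance is δ·R ≈ 1.481 × 6371 ≈ 9436 km, so the target fraction is f = 3800/9436 ≈ 0.403.
Interpolate at f ≈ 0.403 with slerp weights a = sin((1−f)δ)/sin δ ≈ 0.777, b = sin(fδ)/sin δ ≈ 0.564.
p = a·p₁ + b·p₂ ≈ (0.107, -0.110, 0.988); φ = arcsin(p_z) ≈ 81.17°, λ = atan2(p_y, p_x) ≈ -45.71°.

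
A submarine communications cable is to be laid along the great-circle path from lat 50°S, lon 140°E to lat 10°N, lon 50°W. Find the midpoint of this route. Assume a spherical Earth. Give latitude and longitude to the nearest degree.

Write both endpoints as unit vectors p₁, p₂ with components (cos φ cos λ, cos φ sin λ, sin φ).
The central angle between the endpoints is δ = arccos(p₁·p₂) ≈ 2.429 rad (139.2°).
Interpolate at f = 1/2 with slerp weights a = sin((1−f)δ)/sin δ ≈ 1.433, b = sin(fδ)/sin δ ≈ 1.433.
p = a·p₁ + b·p₂ ≈ (0.201, -0.489, -0.849); φ = arcsin(p_z) ≈ -58.08°, λ = atan2(p_y, p_x) ≈ -67.60°.

≈ lat 58°S, lon 68°W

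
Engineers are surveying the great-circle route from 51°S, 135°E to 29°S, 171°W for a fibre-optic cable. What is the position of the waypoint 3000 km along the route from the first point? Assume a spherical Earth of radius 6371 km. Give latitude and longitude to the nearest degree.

≈ 41°S, 172°E

Convert each endpoint to a unit vector on the sphere (x = cos φ cos λ, y = cos φ sin λ, z = sin φ).
The central angle between the endpoints is δ = arccos(p₁·p₂) ≈ 0.795 rad (45.5°). The total great-circle distance is δ·R ≈ 0.795 × 6371 ≈ 5065 km, so the target fraction is f = 3000/5065 ≈ 0.592.
Interpolate at f ≈ 0.592 with slerp weights a = sin((1−f)δ)/sin δ ≈ 0.446, b = sin(fδ)/sin δ ≈ 0.636.
p = a·p₁ + b·p₂ ≈ (-0.748, 0.112, -0.655); φ = arcsin(p_z) ≈ -40.90°, λ = atan2(p_y, p_x) ≈ 171.51°.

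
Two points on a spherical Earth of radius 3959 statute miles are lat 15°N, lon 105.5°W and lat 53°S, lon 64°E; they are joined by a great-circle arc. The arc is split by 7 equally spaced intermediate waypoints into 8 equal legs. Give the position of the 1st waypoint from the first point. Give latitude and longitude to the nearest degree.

Write both endpoints as unit vectors p₁, p₂ with components (cos φ cos λ, cos φ sin λ, sin φ).
The central angle between the endpoints is δ = arccos(p₁·p₂) ≈ 2.463 rad (141.1°).
Interpolate at f = 1/8 with slerp weights a = sin((1−f)δ)/sin δ ≈ 1.329, b = sin(fδ)/sin δ ≈ 0.483.
p = a·p₁ + b·p₂ ≈ (-0.216, -0.976, -0.042); φ = arcsin(p_z) ≈ -2.38°, λ = atan2(p_y, p_x) ≈ -102.46°.

≈ lat 2°S, lon 102°W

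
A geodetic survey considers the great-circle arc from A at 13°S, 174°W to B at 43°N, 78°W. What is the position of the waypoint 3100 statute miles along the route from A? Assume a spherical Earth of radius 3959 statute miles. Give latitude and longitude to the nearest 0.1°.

≈ 17.3°N, 140.5°W

The haversine formula gives a central angle δ ≈ 1.801 rad (103.2°) between the endpoints. The total great-circle distance is δ·R ≈ 1.801 × 3959 ≈ 7129 mi, so the target fraction is f = 3100/7129 ≈ 0.435.
Interpolate at f ≈ 0.435 with slerp weights a = sin((1−f)δ)/sin δ ≈ 0.874, b = sin(fδ)/sin δ ≈ 0.724.
p = a·p₁ + b·p₂ ≈ (-0.737, -0.607, 0.298); φ = arcsin(p_z) ≈ 17.31°, λ = atan2(p_y, p_x) ≈ -140.50°.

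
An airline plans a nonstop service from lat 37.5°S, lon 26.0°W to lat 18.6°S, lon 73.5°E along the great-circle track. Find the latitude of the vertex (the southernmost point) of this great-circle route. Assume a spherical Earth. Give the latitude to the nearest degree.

The great circle lies in the plane with unit normal n̂ = (p₁ × p₂)/|p₁ × p₂|.
Here n̂_z ≈ +0.743; the vertex latitude is φ_max = arccos|n̂_z| ≈ 42.0°.
Check via Clairaut: cos φ_max = |cos φ₁| · sin C = cos(37.5°)·sin(110.4°) ≈ 0.743, again giving ≈ 42.0°.

≈ 42°S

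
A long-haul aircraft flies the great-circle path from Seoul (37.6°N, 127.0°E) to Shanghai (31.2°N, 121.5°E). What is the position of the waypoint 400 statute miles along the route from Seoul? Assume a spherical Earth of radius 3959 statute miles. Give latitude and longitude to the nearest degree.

≈ 33°N, 123°E

Convert each endpoint to a unit vector on the sphere (x = cos φ cos λ, y = cos φ sin λ, z = sin φ).
The central angle between the endpoints is δ = arccos(p₁·p₂) ≈ 0.137 rad (7.8°). The total great-circle distance is δ·R ≈ 0.137 × 3959 ≈ 542 mi, so the target fraction is f = 400/542 ≈ 0.738.
Interpolate at f ≈ 0.738 with slerp weights a = sin((1−f)δ)/sin δ ≈ 0.263, b = sin(fδ)/sin δ ≈ 0.739.
p = a·p₁ + b·p₂ ≈ (-0.456, 0.705, 0.543); φ = arcsin(p_z) ≈ 32.90°, λ = atan2(p_y, p_x) ≈ 122.86°.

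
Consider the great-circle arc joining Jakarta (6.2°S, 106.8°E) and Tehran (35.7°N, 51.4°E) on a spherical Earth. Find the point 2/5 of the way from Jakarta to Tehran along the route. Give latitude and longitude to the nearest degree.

From cos δ = sin φ₁ sin φ₂ + cos φ₁ cos φ₂ cos Δλ, the central angle is δ ≈ 1.164 rad (66.7°).
Interpolate at f = 2/5 with slerp weights a = sin((1−f)δ)/sin δ ≈ 0.700, b = sin(fδ)/sin δ ≈ 0.489.
p = a·p₁ + b·p₂ ≈ (0.047, 0.977, 0.210); φ = arcsin(p_z) ≈ 12.10°, λ = atan2(p_y, p_x) ≈ 87.27°.

≈ 12°N, 87°E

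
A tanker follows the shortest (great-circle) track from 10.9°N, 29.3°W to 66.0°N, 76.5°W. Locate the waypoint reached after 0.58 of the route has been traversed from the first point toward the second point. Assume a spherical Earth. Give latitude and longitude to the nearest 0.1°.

≈ 45.0°N, 45.7°W

Write both endpoints as unit vectors p₁, p₂ with components (cos φ cos λ, cos φ sin λ, sin φ).
The central angle between the endpoints is δ = arccos(p₁·p₂) ≈ 1.111 rad (63.6°).
Interpolate at f = 0.58 with slerp weights a = sin((1−f)δ)/sin δ ≈ 0.502, b = sin(fδ)/sin δ ≈ 0.670.
p = a·p₁ + b·p₂ ≈ (0.493, -0.506, 0.707); φ = arcsin(p_z) ≈ 45.01°, λ = atan2(p_y, p_x) ≈ -45.73°.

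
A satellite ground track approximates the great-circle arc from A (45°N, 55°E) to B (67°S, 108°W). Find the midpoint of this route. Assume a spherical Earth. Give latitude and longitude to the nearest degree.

Write both endpoints as unit vectors p₁, p₂ with components (cos φ cos λ, cos φ sin λ, sin φ).
The central angle between the endpoints is δ = arccos(p₁·p₂) ≈ 2.727 rad (156.2°).
Interpolate at f = 1/2 with slerp weights a = sin((1−f)δ)/sin δ ≈ 2.427, b = sin(fδ)/sin δ ≈ 2.427.
p = a·p₁ + b·p₂ ≈ (0.691, 0.504, -0.518); φ = arcsin(p_z) ≈ -31.19°, λ = atan2(p_y, p_x) ≈ 36.09°.

≈ (31°S, 36°E)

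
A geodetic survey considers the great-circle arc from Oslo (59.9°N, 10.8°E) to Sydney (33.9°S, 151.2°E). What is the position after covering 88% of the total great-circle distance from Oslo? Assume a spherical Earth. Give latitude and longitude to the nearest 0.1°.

≈ (19.0°S, 141.5°E)

Convert each endpoint to a unit vector on the sphere (x = cos φ cos λ, y = cos φ sin λ, z = sin φ).
The central angle between the endpoints is δ = arccos(p₁·p₂) ≈ 2.504 rad (143.4°).
Interpolate at f = 0.88 with slerp weights a = sin((1−f)δ)/sin δ ≈ 0.497, b = sin(fδ)/sin δ ≈ 1.354.
p = a·p₁ + b·p₂ ≈ (-0.740, 0.588, -0.326); φ = arcsin(p_z) ≈ -19.00°, λ = atan2(p_y, p_x) ≈ 141.53°.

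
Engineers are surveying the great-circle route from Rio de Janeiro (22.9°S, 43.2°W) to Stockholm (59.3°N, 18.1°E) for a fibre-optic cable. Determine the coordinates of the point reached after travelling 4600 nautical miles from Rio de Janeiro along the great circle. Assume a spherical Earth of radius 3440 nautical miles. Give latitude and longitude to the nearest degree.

From cos δ = sin φ₁ sin φ₂ + cos φ₁ cos φ₂ cos Δλ, the central angle is δ ≈ 1.680 rad (96.2°). The total great-circle distance is δ·R ≈ 1.680 × 3440 ≈ 5778 nmi, so the target fraction is f = 4600/5778 ≈ 0.796.
Interpolate at f ≈ 0.796 with slerp weights a = sin((1−f)δ)/sin δ ≈ 0.338, b = sin(fδ)/sin δ ≈ 0.979.
p = a·p₁ + b·p₂ ≈ (0.702, -0.058, 0.710); φ = arcsin(p_z) ≈ 45.24°, λ = atan2(p_y, p_x) ≈ -4.71°.

≈ 45°N, 5°W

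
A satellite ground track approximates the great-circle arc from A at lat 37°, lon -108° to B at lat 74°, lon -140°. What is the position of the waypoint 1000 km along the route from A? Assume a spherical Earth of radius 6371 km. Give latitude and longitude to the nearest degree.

Write both endpoints as unit vectors p₁, p₂ with components (cos φ cos λ, cos φ sin λ, sin φ).
The central angle between the endpoints is δ = arccos(p₁·p₂) ≈ 0.699 rad (40.1°). The total great-circle distance is δ·R ≈ 0.699 × 6371 ≈ 4456 km, so the target fraction is f = 1000/4456 ≈ 0.224.
Interpolate at f ≈ 0.224 with slerp weights a = sin((1−f)δ)/sin δ ≈ 0.802, b = sin(fδ)/sin δ ≈ 0.243.
p = a·p₁ + b·p₂ ≈ (-0.249, -0.652, 0.716); φ = arcsin(p_z) ≈ 45.73°, λ = atan2(p_y, p_x) ≈ -110.91°.

≈ lat 46°, lon -111°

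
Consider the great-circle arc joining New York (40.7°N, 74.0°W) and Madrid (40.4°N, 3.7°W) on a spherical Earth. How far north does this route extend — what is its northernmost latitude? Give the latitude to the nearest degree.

≈ 46°N

The great circle lies in the plane with unit normal n̂ = (p₁ × p₂)/|p₁ × p₂|.
Here n̂_z ≈ +0.691; the vertex latitude is φ_max = arccos|n̂_z| ≈ 46.3°.
Check via Clairaut: cos φ_max = |cos φ₁| · sin C = cos(40.7°)·sin(65.7°) ≈ 0.691, again giving ≈ 46.3°.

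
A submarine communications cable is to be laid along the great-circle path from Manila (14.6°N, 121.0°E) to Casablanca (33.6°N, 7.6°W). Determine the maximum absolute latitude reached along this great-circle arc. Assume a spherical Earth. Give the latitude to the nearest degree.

≈ 47°N

The great circle lies in the plane with unit normal n̂ = (p₁ × p₂)/|p₁ × p₂|.
Here n̂_z ≈ -0.676; the vertex latitude is φ_max = arccos|n̂_z| ≈ 47.5°.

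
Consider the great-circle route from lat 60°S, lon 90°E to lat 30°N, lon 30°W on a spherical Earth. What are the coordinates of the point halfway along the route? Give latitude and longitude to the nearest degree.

Convert each endpoint to a unit vector on the sphere (x = cos φ cos λ, y = cos φ sin λ, z = sin φ).
The central angle between the endpoints is δ = arccos(p₁·p₂) ≈ 2.278 rad (130.5°).
Interpolate at f = 1/2 with slerp weights a = sin((1−f)δ)/sin δ ≈ 1.194, b = sin(fδ)/sin δ ≈ 1.194.
p = a·p₁ + b·p₂ ≈ (0.896, 0.080, -0.437); φ = arcsin(p_z) ≈ -25.92°, λ = atan2(p_y, p_x) ≈ 5.10°.

≈ lat 26°S, lon 5°E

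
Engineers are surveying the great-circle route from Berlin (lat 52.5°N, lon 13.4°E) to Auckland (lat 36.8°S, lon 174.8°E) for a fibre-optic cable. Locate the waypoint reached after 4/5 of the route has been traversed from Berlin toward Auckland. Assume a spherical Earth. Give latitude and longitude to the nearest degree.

Write both endpoints as unit vectors p₁, p₂ with components (cos φ cos λ, cos φ sin λ, sin φ).
The central angle between the endpoints is δ = arccos(p₁·p₂) ≈ 2.785 rad (159.6°).
Interpolate at f = 4/5 with slerp weights a = sin((1−f)δ)/sin δ ≈ 1.516, b = sin(fδ)/sin δ ≈ 2.270.
p = a·p₁ + b·p₂ ≈ (-0.912, 0.379, -0.157); φ = arcsin(p_z) ≈ -9.02°, λ = atan2(p_y, p_x) ≈ 157.46°.

≈ lat 9°S, lon 157°E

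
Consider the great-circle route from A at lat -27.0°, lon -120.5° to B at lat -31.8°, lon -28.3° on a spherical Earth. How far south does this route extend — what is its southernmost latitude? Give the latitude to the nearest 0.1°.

The great circle lies in the plane with unit normal n̂ = (p₁ × p₂)/|p₁ × p₂|.
Here n̂_z ≈ +0.774; the vertex latitude is φ_max = arccos|n̂_z| ≈ 39.3°.
Check via Clairaut: cos φ_max = |cos φ₁| · sin C = cos(27.0°)·sin(119.7°) ≈ 0.774, again giving ≈ 39.3°.

≈ -39.3°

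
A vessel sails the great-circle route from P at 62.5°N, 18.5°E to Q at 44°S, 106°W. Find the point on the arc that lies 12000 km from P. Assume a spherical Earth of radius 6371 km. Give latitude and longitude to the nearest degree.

Convert each endpoint to a unit vector on the sphere (x = cos φ cos λ, y = cos φ sin λ, z = sin φ).
The central angle between the endpoints is δ = arccos(p₁·p₂) ≈ 2.505 rad (143.5°). The total great-circle distance is δ·R ≈ 2.505 × 6371 ≈ 15961 km, so the target fraction is f = 12000/15961 ≈ 0.752.
Interpolate at f ≈ 0.752 with slerp weights a = sin((1−f)δ)/sin δ ≈ 0.980, b = sin(fδ)/sin δ ≈ 1.601.
p = a·p₁ + b·p₂ ≈ (0.112, -0.964, -0.243); φ = arcsin(p_z) ≈ -14.05°, λ = atan2(p_y, p_x) ≈ -83.39°.

≈ 14°S, 83°W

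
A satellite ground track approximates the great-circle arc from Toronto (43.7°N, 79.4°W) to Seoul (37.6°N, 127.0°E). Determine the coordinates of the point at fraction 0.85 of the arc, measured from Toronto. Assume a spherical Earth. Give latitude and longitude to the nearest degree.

≈ (51°N, 134°E)

Convert each endpoint to a unit vector on the sphere (x = cos φ cos λ, y = cos φ sin λ, z = sin φ).
The central angle between the endpoints is δ = arccos(p₁·p₂) ≈ 1.662 rad (95.3°).
Interpolate at f = 0.85 with slerp weights a = sin((1−f)δ)/sin δ ≈ 0.248, b = sin(fδ)/sin δ ≈ 0.992.
p = a·p₁ + b·p₂ ≈ (-0.440, 0.451, 0.776); φ = arcsin(p_z) ≈ 50.93°, λ = atan2(p_y, p_x) ≈ 134.26°.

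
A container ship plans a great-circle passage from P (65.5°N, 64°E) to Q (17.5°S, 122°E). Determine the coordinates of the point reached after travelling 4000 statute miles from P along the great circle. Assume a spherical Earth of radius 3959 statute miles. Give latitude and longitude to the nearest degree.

≈ (16°N, 110°E)

Write both endpoints as unit vectors p₁, p₂ with components (cos φ cos λ, cos φ sin λ, sin φ).
The central angle between the endpoints is δ = arccos(p₁·p₂) ≈ 1.635 rad (93.7°). The total great-circle distance is δ·R ≈ 1.635 × 3959 ≈ 6473 mi, so the target fraction is f = 4000/6473 ≈ 0.618.
Interpolate at f ≈ 0.618 with slerp weights a = sin((1−f)δ)/sin δ ≈ 0.586, b = sin(fδ)/sin δ ≈ 0.849.
p = a·p₁ + b·p₂ ≈ (-0.322, 0.905, 0.278); φ = arcsin(p_z) ≈ 16.14°, λ = atan2(p_y, p_x) ≈ 109.61°.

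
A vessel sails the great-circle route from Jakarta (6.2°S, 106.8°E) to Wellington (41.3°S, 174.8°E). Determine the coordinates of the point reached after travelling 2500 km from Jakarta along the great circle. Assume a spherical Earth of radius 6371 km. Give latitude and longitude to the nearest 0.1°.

≈ 20.7°S, 124.5°E

Convert each endpoint to a unit vector on the sphere (x = cos φ cos λ, y = cos φ sin λ, z = sin φ).
The central angle between the endpoints is δ = arccos(p₁·p₂) ≈ 1.212 rad (69.4°). The total great-circle distance is δ·R ≈ 1.212 × 6371 ≈ 7722 km, so the target fraction is f = 2500/7722 ≈ 0.324.
Interpolate at f ≈ 0.324 with slerp weights a = sin((1−f)δ)/sin δ ≈ 0.781, b = sin(fδ)/sin δ ≈ 0.408.
p = a·p₁ + b·p₂ ≈ (-0.530, 0.771, -0.354); φ = arcsin(p_z) ≈ -20.72°, λ = atan2(p_y, p_x) ≈ 124.51°.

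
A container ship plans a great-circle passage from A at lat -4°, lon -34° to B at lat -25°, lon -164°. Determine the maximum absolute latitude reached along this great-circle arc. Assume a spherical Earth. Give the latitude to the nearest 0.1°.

≈ -33.9°

The great circle lies in the plane with unit normal n̂ = (p₁ × p₂)/|p₁ × p₂|.
Here n̂_z ≈ -0.830; the vertex latitude is φ_max = arccos|n̂_z| ≈ 33.9°.
Check via Clairaut: cos φ_max = |cos φ₁| · sin C = cos(4.0°)·sin(123.7°) ≈ 0.830, again giving ≈ 33.9°.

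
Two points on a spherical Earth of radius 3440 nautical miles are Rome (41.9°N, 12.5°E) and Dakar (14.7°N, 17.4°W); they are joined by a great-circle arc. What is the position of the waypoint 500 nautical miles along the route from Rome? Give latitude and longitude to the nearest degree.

≈ (37°N, 4°E)

Convert each endpoint to a unit vector on the sphere (x = cos φ cos λ, y = cos φ sin λ, z = sin φ).
The central angle between the endpoints is δ = arccos(p₁·p₂) ≈ 0.654 rad (37.5°). The total great-circle distance is δ·R ≈ 0.654 × 3440 ≈ 2250 nmi, so the target fraction is f = 500/2250 ≈ 0.222.
Interpolate at f ≈ 0.222 with slerp weights a = sin((1−f)δ)/sin δ ≈ 0.801, b = sin(fδ)/sin δ ≈ 0.238.
p = a·p₁ + b·p₂ ≈ (0.801, 0.060, 0.595); φ = arcsin(p_z) ≈ 36.52°, λ = atan2(p_y, p_x) ≈ 4.29°.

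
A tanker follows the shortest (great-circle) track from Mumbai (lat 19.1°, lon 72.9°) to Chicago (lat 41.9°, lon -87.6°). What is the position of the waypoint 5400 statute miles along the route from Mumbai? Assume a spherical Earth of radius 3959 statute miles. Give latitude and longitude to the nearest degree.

≈ lat 73°, lon -40°

Convert each endpoint to a unit vector on the sphere (x = cos φ cos λ, y = cos φ sin λ, z = sin φ).
The central angle between the endpoints is δ = arccos(p₁·p₂) ≈ 2.031 rad (116.4°). The total great-circle distance is δ·R ≈ 2.031 × 3959 ≈ 8042 mi, so the target fraction is f = 5400/8042 ≈ 0.671.
Interpolate at f ≈ 0.671 with slerp weights a = sin((1−f)δ)/sin δ ≈ 0.691, b = sin(fδ)/sin δ ≈ 1.093.
p = a·p₁ + b·p₂ ≈ (0.226, -0.188, 0.956); φ = arcsin(p_z) ≈ 72.89°, λ = atan2(p_y, p_x) ≈ -39.82°.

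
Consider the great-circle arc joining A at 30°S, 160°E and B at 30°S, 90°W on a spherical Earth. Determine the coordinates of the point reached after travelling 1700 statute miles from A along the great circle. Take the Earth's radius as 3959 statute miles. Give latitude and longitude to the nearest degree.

The haversine formula gives a central angle δ ≈ 1.577 rad (90.4°) between the endpoints. The total great-circle distance is δ·R ≈ 1.577 × 3959 ≈ 6245 mi, so the target fraction is f = 1700/6245 ≈ 0.272.
Interpolate at f ≈ 0.272 with slerp weights a = sin((1−f)δ)/sin δ ≈ 0.912, b = sin(fδ)/sin δ ≈ 0.416.
p = a·p₁ + b·p₂ ≈ (-0.742, -0.090, -0.664); φ = arcsin(p_z) ≈ -41.62°, λ = atan2(p_y, p_x) ≈ -173.05°.

≈ 42°S, 173°W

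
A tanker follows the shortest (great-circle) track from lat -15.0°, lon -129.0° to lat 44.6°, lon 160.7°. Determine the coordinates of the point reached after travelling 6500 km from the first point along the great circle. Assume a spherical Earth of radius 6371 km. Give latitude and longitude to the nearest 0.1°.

From cos δ = sin φ₁ sin φ₂ + cos φ₁ cos φ₂ cos Δλ, the central angle is δ ≈ 1.521 rad (87.1°). The total great-circle distance is δ·R ≈ 1.521 × 6371 ≈ 9688 km, so the target fraction is f = 6500/9688 ≈ 0.671.
Interpolate at f ≈ 0.671 with slerp weights a = sin((1−f)δ)/sin δ ≈ 0.480, b = sin(fδ)/sin δ ≈ 0.853.
p = a·p₁ + b·p₂ ≈ (-0.865, -0.160, 0.475); φ = arcsin(p_z) ≈ 28.35°, λ = atan2(p_y, p_x) ≈ -169.54°.

≈ lat 28.3°, lon -169.5°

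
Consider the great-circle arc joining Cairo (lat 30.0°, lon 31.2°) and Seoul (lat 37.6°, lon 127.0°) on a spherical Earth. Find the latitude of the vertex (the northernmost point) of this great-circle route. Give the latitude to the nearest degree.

The great circle lies in the plane with unit normal n̂ = (p₁ × p₂)/|p₁ × p₂|.
Here n̂_z ≈ +0.702; the vertex latitude is φ_max = arccos|n̂_z| ≈ 45.4°.

≈ 45°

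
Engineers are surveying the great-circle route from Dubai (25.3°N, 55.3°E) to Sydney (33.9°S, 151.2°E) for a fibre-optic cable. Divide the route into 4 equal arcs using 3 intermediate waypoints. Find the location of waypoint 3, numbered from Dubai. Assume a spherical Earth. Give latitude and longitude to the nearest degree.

≈ (22°S, 123°E)

From cos δ = sin φ₁ sin φ₂ + cos φ₁ cos φ₂ cos Δλ, the central angle is δ ≈ 1.892 rad (108.4°).
Interpolate at f = 3/4 with slerp weights a = sin((1−f)δ)/sin δ ≈ 0.480, b = sin(fδ)/sin δ ≈ 1.042.
p = a·p₁ + b·p₂ ≈ (-0.511, 0.773, -0.376); φ = arcsin(p_z) ≈ -22.08°, λ = atan2(p_y, p_x) ≈ 123.44°.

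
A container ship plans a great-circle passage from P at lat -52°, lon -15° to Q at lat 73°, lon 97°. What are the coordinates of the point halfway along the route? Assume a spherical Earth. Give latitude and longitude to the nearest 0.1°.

≈ lat 16.3°, lon 13.2°

From cos δ = sin φ₁ sin φ₂ + cos φ₁ cos φ₂ cos Δλ, the central angle is δ ≈ 2.534 rad (145.2°).
Interpolate at f = 1/2 with slerp weights a = sin((1−f)δ)/sin δ ≈ 1.671, b = sin(fδ)/sin δ ≈ 1.671.
p = a·p₁ + b·p₂ ≈ (0.934, 0.219, 0.281); φ = arcsin(p_z) ≈ 16.34°, λ = atan2(p_y, p_x) ≈ 13.17°.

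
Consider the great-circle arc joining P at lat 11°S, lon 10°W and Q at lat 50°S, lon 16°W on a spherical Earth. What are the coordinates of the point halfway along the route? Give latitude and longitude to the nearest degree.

≈ lat 31°S, lon 12°W

Write both endpoints as unit vectors p₁, p₂ with components (cos φ cos λ, cos φ sin λ, sin φ).
The central angle between the endpoints is δ = arccos(p₁·p₂) ≈ 0.686 rad (39.3°).
Interpolate at f = 1/2 with slerp weights a = sin((1−f)δ)/sin δ ≈ 0.531, b = sin(fδ)/sin δ ≈ 0.531.
p = a·p₁ + b·p₂ ≈ (0.841, -0.185, -0.508); φ = arcsin(p_z) ≈ -30.53°, λ = atan2(p_y, p_x) ≈ -12.37°.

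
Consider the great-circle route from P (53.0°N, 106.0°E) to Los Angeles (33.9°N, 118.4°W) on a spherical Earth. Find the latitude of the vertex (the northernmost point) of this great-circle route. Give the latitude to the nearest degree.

≈ 69°N

The great circle lies in the plane with unit normal n̂ = (p₁ × p₂)/|p₁ × p₂|.
Here n̂_z ≈ +0.351; the vertex latitude is φ_max = arccos|n̂_z| ≈ 69.5°.
Check via Clairaut: cos φ_max = |cos φ₁| · sin C = cos(53.0°)·sin(35.7°) ≈ 0.351, again giving ≈ 69.5°.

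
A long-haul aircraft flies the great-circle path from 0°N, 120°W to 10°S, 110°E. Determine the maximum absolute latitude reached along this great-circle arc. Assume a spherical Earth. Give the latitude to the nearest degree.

≈ 13°S

The great circle lies in the plane with unit normal n̂ = (p₁ × p₂)/|p₁ × p₂|.
Here n̂_z ≈ -0.975; the vertex latitude is φ_max = arccos|n̂_z| ≈ 13.0°.
Check via Clairaut: cos φ_max = |cos φ₁| · sin C = cos(0.0°)·sin(103.0°) ≈ 0.975, again giving ≈ 13.0°.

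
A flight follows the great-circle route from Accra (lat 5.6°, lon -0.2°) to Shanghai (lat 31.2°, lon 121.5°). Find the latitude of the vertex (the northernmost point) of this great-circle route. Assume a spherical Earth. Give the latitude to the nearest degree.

≈ 38°

The great circle lies in the plane with unit normal n̂ = (p₁ × p₂)/|p₁ × p₂|.
Here n̂_z ≈ +0.789; the vertex latitude is φ_max = arccos|n̂_z| ≈ 37.9°.
Check via Clairaut: cos φ_max = |cos φ₁| · sin C = cos(5.6°)·sin(52.5°) ≈ 0.789, again giving ≈ 37.9°.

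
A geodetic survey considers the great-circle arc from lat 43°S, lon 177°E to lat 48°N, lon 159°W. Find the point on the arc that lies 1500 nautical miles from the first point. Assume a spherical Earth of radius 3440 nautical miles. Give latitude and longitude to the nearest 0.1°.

≈ lat 18.7°S, lon 176.0°W

Convert each endpoint to a unit vector on the sphere (x = cos φ cos λ, y = cos φ sin λ, z = sin φ).
The central angle between the endpoints is δ = arccos(p₁·p₂) ≈ 1.631 rad (93.4°). The total great-circle distance is δ·R ≈ 1.631 × 3440 ≈ 5609 nmi, so the target fraction is f = 1500/5609 ≈ 0.267.
Interpolate at f ≈ 0.267 with slerp weights a = sin((1−f)δ)/sin δ ≈ 0.932, b = sin(fδ)/sin δ ≈ 0.423.
p = a·p₁ + b·p₂ ≈ (-0.945, -0.066, -0.321); φ = arcsin(p_z) ≈ -18.72°, λ = atan2(p_y, p_x) ≈ -176.02°.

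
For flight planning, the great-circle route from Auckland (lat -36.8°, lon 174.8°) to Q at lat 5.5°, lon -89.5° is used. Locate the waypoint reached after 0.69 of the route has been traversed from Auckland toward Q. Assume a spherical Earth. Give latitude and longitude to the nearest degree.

≈ lat -12°, lon -114°

Write both endpoints as unit vectors p₁, p₂ with components (cos φ cos λ, cos φ sin λ, sin φ).
The central angle between the endpoints is δ = arccos(p₁·p₂) ≈ 1.708 rad (97.8°).
Interpolate at f = 0.69 with slerp weights a = sin((1−f)δ)/sin δ ≈ 0.510, b = sin(fδ)/sin δ ≈ 0.933.
p = a·p₁ + b·p₂ ≈ (-0.398, -0.891, -0.216); φ = arcsin(p_z) ≈ -12.47°, λ = atan2(p_y, p_x) ≈ -114.08°.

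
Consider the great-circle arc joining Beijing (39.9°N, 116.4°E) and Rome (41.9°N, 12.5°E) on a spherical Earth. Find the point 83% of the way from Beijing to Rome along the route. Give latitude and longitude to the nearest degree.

≈ (49°N, 27°E)

Convert each endpoint to a unit vector on the sphere (x = cos φ cos λ, y = cos φ sin λ, z = sin φ).
The central angle between the endpoints is δ = arccos(p₁·p₂) ≈ 1.275 rad (73.1°).
Interpolate at f = 0.83 with slerp weights a = sin((1−f)δ)/sin δ ≈ 0.225, b = sin(fδ)/sin δ ≈ 0.911.
p = a·p₁ + b·p₂ ≈ (0.585, 0.301, 0.753); φ = arcsin(p_z) ≈ 48.82°, λ = atan2(p_y, p_x) ≈ 27.23°.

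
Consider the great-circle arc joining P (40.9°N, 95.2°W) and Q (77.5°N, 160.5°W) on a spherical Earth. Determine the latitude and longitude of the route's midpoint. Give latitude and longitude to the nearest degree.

Convert each endpoint to a unit vector on the sphere (x = cos φ cos λ, y = cos φ sin λ, z = sin φ).
The central angle between the endpoints is δ = arccos(p₁·p₂) ≈ 0.785 rad (45.0°).
Interpolate at f = 1/2 with slerp weights a = sin((1−f)δ)/sin δ ≈ 0.541, b = sin(fδ)/sin δ ≈ 0.541.
p = a·p₁ + b·p₂ ≈ (-0.147, -0.446, 0.883); φ = arcsin(p_z) ≈ 61.96°, λ = atan2(p_y, p_x) ≈ -108.28°.

≈ (62°N, 108°W)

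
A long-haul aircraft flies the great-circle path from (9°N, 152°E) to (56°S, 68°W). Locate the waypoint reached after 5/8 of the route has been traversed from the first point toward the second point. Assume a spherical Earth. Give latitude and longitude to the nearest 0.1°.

≈ (56.6°S, 158.2°W)

The haversine formula gives a central angle δ ≈ 2.156 rad (123.6°) between the endpoints.
Interpolate at f = 5/8 with slerp weights a = sin((1−f)δ)/sin δ ≈ 0.868, b = sin(fδ)/sin δ ≈ 1.170.
p = a·p₁ + b·p₂ ≈ (-0.512, -0.204, -0.834); φ = arcsin(p_z) ≈ -56.56°, λ = atan2(p_y, p_x) ≈ -158.25°.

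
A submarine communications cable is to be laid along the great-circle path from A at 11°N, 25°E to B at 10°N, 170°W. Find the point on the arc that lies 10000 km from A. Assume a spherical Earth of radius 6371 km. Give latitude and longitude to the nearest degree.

≈ 53°N, 130°E

Convert each endpoint to a unit vector on the sphere (x = cos φ cos λ, y = cos φ sin λ, z = sin φ).
The central angle between the endpoints is δ = arccos(p₁·p₂) ≈ 2.692 rad (154.2°). The total great-circle distance is δ·R ≈ 2.692 × 6371 ≈ 17151 km, so the target fraction is f = 10000/17151 ≈ 0.583.
Interpolate at f ≈ 0.583 with slerp weights a = sin((1−f)δ)/sin δ ≈ 2.074, b = sin(fδ)/sin δ ≈ 2.301.
p = a·p₁ + b·p₂ ≈ (-0.387, 0.467, 0.795); φ = arcsin(p_z) ≈ 52.68°, λ = atan2(p_y, p_x) ≈ 129.65°.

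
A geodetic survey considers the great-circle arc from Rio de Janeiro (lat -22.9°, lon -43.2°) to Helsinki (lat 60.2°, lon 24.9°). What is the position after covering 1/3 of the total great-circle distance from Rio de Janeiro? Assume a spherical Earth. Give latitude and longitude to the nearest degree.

≈ lat 7°, lon -28°

Convert each endpoint to a unit vector on the sphere (x = cos φ cos λ, y = cos φ sin λ, z = sin φ).
The central angle between the endpoints is δ = arccos(p₁·p₂) ≈ 1.738 rad (99.6°).
Interpolate at f = 1/3 with slerp weights a = sin((1−f)δ)/sin δ ≈ 0.929, b = sin(fδ)/sin δ ≈ 0.555.
p = a·p₁ + b·p₂ ≈ (0.874, -0.470, 0.120); φ = arcsin(p_z) ≈ 6.91°, λ = atan2(p_y, p_x) ≈ -28.25°.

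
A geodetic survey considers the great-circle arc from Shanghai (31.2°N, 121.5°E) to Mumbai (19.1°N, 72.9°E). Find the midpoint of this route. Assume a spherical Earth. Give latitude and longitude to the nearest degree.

≈ (27°N, 96°E)

Convert each endpoint to a unit vector on the sphere (x = cos φ cos λ, y = cos φ sin λ, z = sin φ).
The central angle between the endpoints is δ = arccos(p₁·p₂) ≈ 0.790 rad (45.2°).
Interpolate at f = 1/2 with slerp weights a = sin((1−f)δ)/sin δ ≈ 0.542, b = sin(fδ)/sin δ ≈ 0.542.
p = a·p₁ + b·p₂ ≈ (-0.092, 0.884, 0.458); φ = arcsin(p_z) ≈ 27.25°, λ = atan2(p_y, p_x) ≈ 95.91°.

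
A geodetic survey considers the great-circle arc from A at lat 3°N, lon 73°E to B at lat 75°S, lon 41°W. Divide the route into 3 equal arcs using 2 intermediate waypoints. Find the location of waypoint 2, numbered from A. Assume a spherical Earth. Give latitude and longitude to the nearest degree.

≈ lat 60°S, lon 47°E

From cos δ = sin φ₁ sin φ₂ + cos φ₁ cos φ₂ cos Δλ, the central angle is δ ≈ 1.727 rad (99.0°).
Interpolate at f = 2/3 with slerp weights a = sin((1−f)δ)/sin δ ≈ 0.551, b = sin(fδ)/sin δ ≈ 0.925.
p = a·p₁ + b·p₂ ≈ (0.342, 0.369, -0.864); φ = arcsin(p_z) ≈ -59.80°, λ = atan2(p_y, p_x) ≈ 47.24°.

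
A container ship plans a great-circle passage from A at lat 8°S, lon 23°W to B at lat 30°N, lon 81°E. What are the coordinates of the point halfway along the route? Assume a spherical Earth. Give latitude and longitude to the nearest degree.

Write both endpoints as unit vectors p₁, p₂ with components (cos φ cos λ, cos φ sin λ, sin φ).
The central angle between the endpoints is δ = arccos(p₁·p₂) ≈ 1.852 rad (106.1°).
Interpolate at f = 1/2 with slerp weights a = sin((1−f)δ)/sin δ ≈ 0.832, b = sin(fδ)/sin δ ≈ 0.832.
p = a·p₁ + b·p₂ ≈ (0.871, 0.390, 0.300); φ = arcsin(p_z) ≈ 17.46°, λ = atan2(p_y, p_x) ≈ 24.10°.

≈ lat 17°N, lon 24°E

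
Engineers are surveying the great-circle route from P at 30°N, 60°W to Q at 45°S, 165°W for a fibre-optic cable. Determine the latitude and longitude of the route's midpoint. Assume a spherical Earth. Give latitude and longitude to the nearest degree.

Write both endpoints as unit vectors p₁, p₂ with components (cos φ cos λ, cos φ sin λ, sin φ).
The central angle between the endpoints is δ = arccos(p₁·p₂) ≈ 2.108 rad (120.8°).
Interpolate at f = 1/2 with slerp weights a = sin((1−f)δ)/sin δ ≈ 1.012, b = sin(fδ)/sin δ ≈ 1.012.
p = a·p₁ + b·p₂ ≈ (-0.253, -0.944, -0.210); φ = arcsin(p_z) ≈ -12.10°, λ = atan2(p_y, p_x) ≈ -105.00°.

≈ 12°S, 105°W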